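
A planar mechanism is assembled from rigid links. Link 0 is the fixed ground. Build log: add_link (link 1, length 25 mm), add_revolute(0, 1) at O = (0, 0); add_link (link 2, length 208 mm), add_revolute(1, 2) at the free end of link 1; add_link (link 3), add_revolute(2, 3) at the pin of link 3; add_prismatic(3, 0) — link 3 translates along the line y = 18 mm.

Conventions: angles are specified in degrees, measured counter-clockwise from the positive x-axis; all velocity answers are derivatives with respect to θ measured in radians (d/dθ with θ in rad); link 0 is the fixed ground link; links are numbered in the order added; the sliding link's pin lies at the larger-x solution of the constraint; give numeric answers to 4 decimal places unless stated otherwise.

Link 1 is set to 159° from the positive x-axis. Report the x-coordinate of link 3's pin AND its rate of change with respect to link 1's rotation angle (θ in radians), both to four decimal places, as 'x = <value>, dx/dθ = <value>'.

geometry: r = 25 mm, L = 208 mm, e = 18 mm
crank pin P = (r cos θ, r sin θ) = (-23.339511, 8.959199)
h = r sin θ − e = 8.959199 − 18 = -9.040801
x = r cos θ + √(L² − h²) = -23.339511 + 207.803426 = 184.463915
dx/dθ = −r sin θ − h·r cos θ/√(L² − h²) (θ in radians; h = -9.040801) = -9.974619

x = 184.4639, dx/dθ = -9.9746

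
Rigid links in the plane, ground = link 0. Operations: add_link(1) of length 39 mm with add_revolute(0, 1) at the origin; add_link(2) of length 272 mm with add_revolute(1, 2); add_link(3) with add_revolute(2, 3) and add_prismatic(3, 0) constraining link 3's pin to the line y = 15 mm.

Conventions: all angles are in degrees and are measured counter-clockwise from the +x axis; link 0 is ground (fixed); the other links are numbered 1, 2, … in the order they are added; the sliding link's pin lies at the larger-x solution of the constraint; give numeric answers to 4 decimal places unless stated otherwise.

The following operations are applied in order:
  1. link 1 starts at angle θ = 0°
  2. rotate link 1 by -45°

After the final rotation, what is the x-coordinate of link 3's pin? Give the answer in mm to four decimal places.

geometry: r = 39 mm, L = 272 mm, e = 15 mm; θ starts at 0°
rotate link 1 by -45°: θ ← 0° -45° = -45°
crank pin P = (r cos θ, r sin θ) = (27.577164, -27.577164)
h = r sin θ − e = -27.577164 − 15 = -42.577164
x = r cos θ + √(L² − h²) = 27.577164 + 268.646952 = 296.224117

296.2241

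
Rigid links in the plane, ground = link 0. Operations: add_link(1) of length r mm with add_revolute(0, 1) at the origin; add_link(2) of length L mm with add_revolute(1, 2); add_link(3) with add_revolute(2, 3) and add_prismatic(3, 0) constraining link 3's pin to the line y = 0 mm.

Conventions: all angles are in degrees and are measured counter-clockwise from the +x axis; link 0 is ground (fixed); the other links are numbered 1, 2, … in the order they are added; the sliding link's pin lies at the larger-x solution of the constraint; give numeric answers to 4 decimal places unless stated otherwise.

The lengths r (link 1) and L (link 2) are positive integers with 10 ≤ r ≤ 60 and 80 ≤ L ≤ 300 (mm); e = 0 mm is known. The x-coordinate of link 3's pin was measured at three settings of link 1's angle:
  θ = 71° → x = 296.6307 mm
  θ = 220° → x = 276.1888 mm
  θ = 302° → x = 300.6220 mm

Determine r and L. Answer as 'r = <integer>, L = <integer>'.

constraint per measurement: (x − r cos θ)² + (r sin θ − e)² = L²
subtracting the θ₁ and θ₂ equations cancels the r² and L² terms:
r = (x₁² − x₂²) / (2[(x₁cos θ₁ + e sin θ₁) − (x₂cos θ₂ + e sin θ₂)]) = 18.9999 → r = 19
L² = (x₁ − r cos θ₁)² + (r sin θ₁ − e)² = 84680.9788 → L = 291.0000 → L = 291
check at θ₃=302°: x = 300.6220 (printed 300.6220) ✓

r = 19, L = 291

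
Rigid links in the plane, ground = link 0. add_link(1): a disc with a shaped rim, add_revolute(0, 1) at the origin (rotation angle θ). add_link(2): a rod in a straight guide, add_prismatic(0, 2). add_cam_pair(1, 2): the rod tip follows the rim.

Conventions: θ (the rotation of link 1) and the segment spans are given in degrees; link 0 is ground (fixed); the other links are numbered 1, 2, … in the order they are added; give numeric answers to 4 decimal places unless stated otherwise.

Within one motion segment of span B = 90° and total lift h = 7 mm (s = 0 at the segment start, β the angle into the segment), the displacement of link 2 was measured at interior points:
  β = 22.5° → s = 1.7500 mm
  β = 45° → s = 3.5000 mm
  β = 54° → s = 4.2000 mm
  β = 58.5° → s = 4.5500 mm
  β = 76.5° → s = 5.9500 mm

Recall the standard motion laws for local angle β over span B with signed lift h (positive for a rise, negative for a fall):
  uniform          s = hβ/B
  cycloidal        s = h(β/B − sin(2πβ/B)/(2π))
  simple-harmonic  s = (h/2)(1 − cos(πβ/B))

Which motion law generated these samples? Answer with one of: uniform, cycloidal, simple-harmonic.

candidates at β/B = r: uniform s = h·r (linear in β); cycloidal s = h·(r − sin(2πr)/(2π)); simple-harmonic s = (h/2)(1 − cos(πr))
β=22.5°: printed 1.7500 | uniform 1.7500, cycloidal 0.6359, simple-harmonic 1.0251
β=45°: printed 3.5000 | uniform 3.5000, cycloidal 3.5000, simple-harmonic 3.5000
β=54°: printed 4.2000 | uniform 4.2000, cycloidal 4.8548, simple-harmonic 4.5816
β=58.5°: printed 4.5500 | uniform 4.5500, cycloidal 5.4513, simple-harmonic 5.0890
β=76.5°: printed 5.9500 | uniform 5.9500, cycloidal 6.8513, simple-harmonic 6.6185
only one law matches every sample → uniform

uniform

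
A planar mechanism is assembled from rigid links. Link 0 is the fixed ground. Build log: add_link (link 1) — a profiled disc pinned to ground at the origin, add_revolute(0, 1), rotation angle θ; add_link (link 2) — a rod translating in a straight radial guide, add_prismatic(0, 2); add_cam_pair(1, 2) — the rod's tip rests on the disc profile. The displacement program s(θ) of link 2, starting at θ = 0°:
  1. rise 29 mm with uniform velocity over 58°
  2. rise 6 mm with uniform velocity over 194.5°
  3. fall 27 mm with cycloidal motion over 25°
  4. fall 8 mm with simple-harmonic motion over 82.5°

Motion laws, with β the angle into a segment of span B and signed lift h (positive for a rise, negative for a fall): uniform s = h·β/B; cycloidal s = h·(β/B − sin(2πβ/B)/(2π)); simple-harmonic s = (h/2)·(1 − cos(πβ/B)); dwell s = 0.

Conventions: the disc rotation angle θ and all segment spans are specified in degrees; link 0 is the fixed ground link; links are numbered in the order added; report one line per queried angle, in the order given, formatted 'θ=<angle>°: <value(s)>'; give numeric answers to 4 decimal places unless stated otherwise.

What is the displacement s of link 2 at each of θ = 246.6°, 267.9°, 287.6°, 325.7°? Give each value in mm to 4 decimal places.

seg 1 [0°–58°] uniform, h=29: full span → s += 29 → s = 29.0000
seg 2 [58°–252.5°] uniform, h=6: θ=246.6° here. β=188.6, B=194.5. 6·188.6/194.5 = 5.8180 → s = 34.8180
seg 2 [58°–252.5°] uniform, h=6: full span → s += 6 → s = 35.0000
seg 3 [252.5°–277.5°] cycloidal, h=-27: θ=267.9° here. β=15.4, B=25. -27·(0.6160 − sin(2π·0.6160)/(2π)) = -19.4940 → s = 15.5060
seg 3 [252.5°–277.5°] cycloidal, h=-27: full span → s += -27 → s = 8.0000
seg 4 [277.5°–360°] simple-harmonic, h=-8: θ=287.6° here. β=10.1, B=82.5. -8/2·(1 − cos(π·0.1224)) = -0.2922 → s = 7.7078
seg 4 [277.5°–360°] simple-harmonic, h=-8: θ=325.7° here. β=48.2, B=82.5. -8/2·(1 − cos(π·0.5842)) = -5.0463 → s = 2.9537

θ=246.6°: 34.8180
θ=267.9°: 15.5060
θ=287.6°: 7.7078
θ=325.7°: 2.9537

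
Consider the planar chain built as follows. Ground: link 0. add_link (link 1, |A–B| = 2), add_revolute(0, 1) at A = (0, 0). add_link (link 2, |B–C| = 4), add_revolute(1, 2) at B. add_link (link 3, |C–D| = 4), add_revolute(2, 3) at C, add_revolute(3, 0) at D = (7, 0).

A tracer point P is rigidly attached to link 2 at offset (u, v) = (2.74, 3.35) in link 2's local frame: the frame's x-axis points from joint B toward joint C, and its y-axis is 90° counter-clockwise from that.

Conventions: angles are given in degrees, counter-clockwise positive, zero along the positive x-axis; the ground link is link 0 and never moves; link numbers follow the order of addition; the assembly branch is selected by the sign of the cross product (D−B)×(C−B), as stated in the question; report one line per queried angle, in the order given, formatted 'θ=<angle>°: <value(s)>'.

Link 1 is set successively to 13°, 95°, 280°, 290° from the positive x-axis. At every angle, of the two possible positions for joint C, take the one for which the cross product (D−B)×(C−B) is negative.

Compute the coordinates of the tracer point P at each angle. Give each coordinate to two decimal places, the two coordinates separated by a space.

A=(0,0), D=(7.00,0)
θ=13°: B = A + 2.00·(cos13°, sin13°) = (1.9487, 0.4499)
θ=13°: |BD| = 5.0713
θ=13°: circle(B,4.00) ∩ circle(D,4.00): a=2.5356, h=3.0936
θ=13°:   candidates: C₊=(4.7488,3.3064) cross=15.689; C₋=(4.1999,-2.8565) cross=-15.689
θ=13°:   branch - wants cross < 0 → take C=(4.1999,-2.8565) (cross=-15.689)
θ=13°: ex = (C−B)/|BC| = (0.5628,-0.8266); ey = (0.8266,0.5628)
θ=13°: P = B + 2.74·ex + 3.35·ey = (6.2599,0.0704)
θ=95°: B = A + 2.00·(cos95°, sin95°) = (-0.1743, 1.9924)
θ=95°: |BD| = 7.4458
θ=95°: circle(B,4.00) ∩ circle(D,4.00): a=3.7229, h=1.4628
θ=95°:   candidates: C₊=(3.8043,2.4057) cross=10.892; C₋=(3.0214,-0.4133) cross=-10.892
θ=95°:   branch - wants cross < 0 → take C=(3.0214,-0.4133) (cross=-10.892)
θ=95°: ex = (C−B)/|BC| = (0.7989,-0.6014); ey = (0.6014,0.7989)
θ=95°: P = B + 2.74·ex + 3.35·ey = (4.0295,3.0209)
θ=280°: B = A + 2.00·(cos280°, sin280°) = (0.3473, -1.9696)
θ=280°: |BD| = 6.9381
θ=280°: circle(B,4.00) ∩ circle(D,4.00): a=3.4691, h=1.9914
θ=280°:   candidates: C₊=(3.1083,0.9246) cross=13.816; C₋=(4.2390,-2.8942) cross=-13.816
θ=280°:   branch - wants cross < 0 → take C=(4.2390,-2.8942) (cross=-13.816)
θ=280°: ex = (C−B)/|BC| = (0.9729,-0.2312); ey = (0.2312,0.9729)
θ=280°: P = B + 2.74·ex + 3.35·ey = (3.7875,0.6563)
θ=290°: B = A + 2.00·(cos290°, sin290°) = (0.6840, -1.8794)
θ=290°: |BD| = 6.5896
θ=290°: circle(B,4.00) ∩ circle(D,4.00): a=3.2948, h=2.2681
θ=290°:   candidates: C₊=(3.1952,1.2342) cross=14.946; C₋=(4.4889,-3.1136) cross=-14.946
θ=290°:   branch - wants cross < 0 → take C=(4.4889,-3.1136) (cross=-14.946)
θ=290°: ex = (C−B)/|BC| = (0.9512,-0.3085); ey = (0.3085,0.9512)
θ=290°: P = B + 2.74·ex + 3.35·ey = (4.3240,0.4618)

θ=13°: 6.26 0.07
θ=95°: 4.03 3.02
θ=280°: 3.79 0.66
θ=290°: 4.32 0.46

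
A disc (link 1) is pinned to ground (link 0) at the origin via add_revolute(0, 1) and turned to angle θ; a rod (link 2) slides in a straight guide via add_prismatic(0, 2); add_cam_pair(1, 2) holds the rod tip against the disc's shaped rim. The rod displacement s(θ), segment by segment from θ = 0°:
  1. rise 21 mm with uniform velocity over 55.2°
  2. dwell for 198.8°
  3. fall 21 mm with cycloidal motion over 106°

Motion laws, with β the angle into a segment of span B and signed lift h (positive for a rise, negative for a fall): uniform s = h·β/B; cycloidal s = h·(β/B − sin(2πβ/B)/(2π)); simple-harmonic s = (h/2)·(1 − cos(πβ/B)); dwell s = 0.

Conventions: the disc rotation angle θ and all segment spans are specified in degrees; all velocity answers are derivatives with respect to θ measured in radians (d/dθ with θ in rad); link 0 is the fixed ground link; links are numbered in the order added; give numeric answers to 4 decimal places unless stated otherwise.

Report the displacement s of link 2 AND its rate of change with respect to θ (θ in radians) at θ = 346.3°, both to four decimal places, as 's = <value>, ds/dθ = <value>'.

segment 1 (0° to 55.2°, uniform, h = 21) is passed completely: s = 0.0000 + (21) = 21.0000
segment 2 (55.2° to 254°, dwell): s unchanged at 21.0000
θ = 346.3° falls in segment 3 (254° to 360°, cycloidal, h = -21): β = 346.3 − 254 = 92.3°, B = 106°; Δs = -21·(0.8708 − sin(2π·0.8708)/(2π)) = -20.7114; s = 21.0000 − 20.7114 = 0.2886
velocity in seg [254°–360°] (cycloidal), θ in radians: β = 92.3° = 1.6109 rad, B = 106° = 1.8500 rad; ds/dθ = (h/B)(1 − cos(2πβ/B)) = ((-21)/1.8500)(1 − cos(2π·0.8708)) = -3.541571 mm/rad

s = 0.2886, ds/dθ = -3.5416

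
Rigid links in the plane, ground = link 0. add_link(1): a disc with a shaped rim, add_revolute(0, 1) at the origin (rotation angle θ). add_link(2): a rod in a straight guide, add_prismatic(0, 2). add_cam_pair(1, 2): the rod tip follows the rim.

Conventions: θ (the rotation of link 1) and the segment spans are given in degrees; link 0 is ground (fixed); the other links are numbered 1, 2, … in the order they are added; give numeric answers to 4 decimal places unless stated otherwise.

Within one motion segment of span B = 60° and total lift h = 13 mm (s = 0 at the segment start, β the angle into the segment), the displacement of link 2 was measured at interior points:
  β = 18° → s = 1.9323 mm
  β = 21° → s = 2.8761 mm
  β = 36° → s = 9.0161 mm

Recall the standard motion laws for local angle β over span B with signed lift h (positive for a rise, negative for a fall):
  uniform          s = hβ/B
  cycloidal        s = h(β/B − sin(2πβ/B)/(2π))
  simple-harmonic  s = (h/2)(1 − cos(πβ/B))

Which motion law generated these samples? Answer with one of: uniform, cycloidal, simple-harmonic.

candidates at β/B = r: uniform s = h·r (linear in β); cycloidal s = h·(r − sin(2πr)/(2π)); simple-harmonic s = (h/2)(1 − cos(πr))
β=18°: printed 1.9323 | uniform 3.9000, cycloidal 1.9323, simple-harmonic 2.6794
β=21°: printed 2.8761 | uniform 4.5500, cycloidal 2.8761, simple-harmonic 3.5491
β=36°: printed 9.0161 | uniform 7.8000, cycloidal 9.0161, simple-harmonic 8.5086
only one law matches every sample → cycloidal

cycloidal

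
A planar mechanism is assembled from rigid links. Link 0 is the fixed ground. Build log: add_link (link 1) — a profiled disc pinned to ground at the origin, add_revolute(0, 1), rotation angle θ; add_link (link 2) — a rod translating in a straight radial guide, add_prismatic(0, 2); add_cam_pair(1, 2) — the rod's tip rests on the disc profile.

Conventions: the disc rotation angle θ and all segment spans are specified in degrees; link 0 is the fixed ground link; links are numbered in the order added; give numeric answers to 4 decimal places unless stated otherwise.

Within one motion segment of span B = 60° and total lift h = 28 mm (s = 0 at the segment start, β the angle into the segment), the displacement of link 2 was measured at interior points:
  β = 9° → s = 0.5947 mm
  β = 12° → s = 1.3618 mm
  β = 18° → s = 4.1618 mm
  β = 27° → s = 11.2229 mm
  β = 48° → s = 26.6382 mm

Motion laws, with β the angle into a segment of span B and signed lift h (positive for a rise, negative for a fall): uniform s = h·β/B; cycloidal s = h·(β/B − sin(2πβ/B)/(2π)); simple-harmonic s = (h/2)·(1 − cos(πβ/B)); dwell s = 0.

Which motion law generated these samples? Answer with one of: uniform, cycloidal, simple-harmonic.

candidates at β/B = r: uniform s = h·r (linear in β); cycloidal s = h·(r − sin(2πr)/(2π)); simple-harmonic s = (h/2)(1 − cos(πr))
β=9°: printed 0.5947 | uniform 4.2000, cycloidal 0.5947, simple-harmonic 1.5259
β=12°: printed 1.3618 | uniform 5.6000, cycloidal 1.3618, simple-harmonic 2.6738
β=18°: printed 4.1618 | uniform 8.4000, cycloidal 4.1618, simple-harmonic 5.7710
β=27°: printed 11.2229 | uniform 12.6000, cycloidal 11.2229, simple-harmonic 11.8099
β=48°: printed 26.6382 | uniform 22.4000, cycloidal 26.6382, simple-harmonic 25.3262
only one law matches every sample → cycloidal

cycloidal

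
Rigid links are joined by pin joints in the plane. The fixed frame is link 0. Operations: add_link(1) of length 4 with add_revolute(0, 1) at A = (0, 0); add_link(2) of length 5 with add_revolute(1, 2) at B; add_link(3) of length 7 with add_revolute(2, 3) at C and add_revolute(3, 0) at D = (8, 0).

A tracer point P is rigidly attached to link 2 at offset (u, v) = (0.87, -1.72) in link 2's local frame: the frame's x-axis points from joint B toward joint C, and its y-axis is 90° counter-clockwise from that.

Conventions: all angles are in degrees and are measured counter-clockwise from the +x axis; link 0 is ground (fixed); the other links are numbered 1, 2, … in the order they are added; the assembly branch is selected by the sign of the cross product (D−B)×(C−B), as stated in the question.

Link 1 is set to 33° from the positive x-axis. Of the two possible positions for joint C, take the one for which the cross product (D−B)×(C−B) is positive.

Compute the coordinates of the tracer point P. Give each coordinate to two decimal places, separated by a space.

A=(0,0), D=(8.00,0)
B = A + 4.00·(cos33°, sin33°) = (3.3547, 2.1786)
|BD| = 5.1308
circle(B,5.00) ∩ circle(D,7.00): a=0.2266, h=4.9949
  candidates: C₊=(5.6807,6.6046) cross=25.628; C₋=(1.4390,-2.4399) cross=-25.628
  branch + wants cross > 0 → take C=(5.6807,6.6046) (cross=25.628)
ex = (C−B)/|BC| = (0.4652,0.8852); ey = (-0.8852,0.4652)
P = B + 0.87·ex + -1.72·ey = (5.2820,2.1485)

5.28 2.15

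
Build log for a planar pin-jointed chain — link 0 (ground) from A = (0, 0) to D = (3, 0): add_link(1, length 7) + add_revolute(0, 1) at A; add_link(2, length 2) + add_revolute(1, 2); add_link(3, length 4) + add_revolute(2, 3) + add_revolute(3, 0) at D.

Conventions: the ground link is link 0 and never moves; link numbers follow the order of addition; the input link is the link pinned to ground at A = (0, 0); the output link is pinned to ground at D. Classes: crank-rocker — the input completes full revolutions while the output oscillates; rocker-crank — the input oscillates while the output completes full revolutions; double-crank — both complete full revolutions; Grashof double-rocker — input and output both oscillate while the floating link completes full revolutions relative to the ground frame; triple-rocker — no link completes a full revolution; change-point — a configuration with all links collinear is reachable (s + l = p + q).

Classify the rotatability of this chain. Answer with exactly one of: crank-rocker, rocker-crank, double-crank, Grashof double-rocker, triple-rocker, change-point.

lengths: ground=3, input=7, coupler=2, output=4
sorted: s=2 (shortest), l=7 (longest), p+q=7
s + l = 9 vs p + q = 7
s + l > p + q → non-Grashof → no link fully rotates → triple-rocker

triple-rocker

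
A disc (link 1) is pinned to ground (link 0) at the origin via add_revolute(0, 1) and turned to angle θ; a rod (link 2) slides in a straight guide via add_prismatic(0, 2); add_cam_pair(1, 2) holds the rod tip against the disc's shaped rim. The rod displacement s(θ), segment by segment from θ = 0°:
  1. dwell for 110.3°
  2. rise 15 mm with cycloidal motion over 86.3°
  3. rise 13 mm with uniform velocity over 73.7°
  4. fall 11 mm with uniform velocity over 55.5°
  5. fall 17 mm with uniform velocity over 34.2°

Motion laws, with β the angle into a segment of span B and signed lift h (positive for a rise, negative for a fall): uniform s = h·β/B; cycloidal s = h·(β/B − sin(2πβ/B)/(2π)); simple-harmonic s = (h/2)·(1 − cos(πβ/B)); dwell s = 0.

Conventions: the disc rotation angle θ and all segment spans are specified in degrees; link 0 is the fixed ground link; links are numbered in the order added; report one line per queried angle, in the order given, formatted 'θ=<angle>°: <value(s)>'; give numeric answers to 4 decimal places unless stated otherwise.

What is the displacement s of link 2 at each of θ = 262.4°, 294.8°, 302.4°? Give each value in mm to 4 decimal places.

segment 1 (0° to 110.3°, dwell): s unchanged at 0.0000
segment 2 (110.3° to 196.6°, cycloidal, h = 15) is passed completely: s = 0.0000 + (15) = 15.0000
θ = 262.4° falls in segment 3 (196.6° to 270.3°, uniform, h = 13): β = 262.4 − 196.6 = 65.8°, B = 73.7°; Δs = 13·65.8/73.7 = 11.6065; s = 15.0000 + 11.6065 = 26.6065
segment 3 (196.6° to 270.3°, uniform, h = 13) is passed completely: s = 15.0000 + (13) = 28.0000
θ = 294.8° falls in segment 4 (270.3° to 325.8°, uniform, h = -11): β = 294.8 − 270.3 = 24.5°, B = 55.5°; Δs = -11·24.5/55.5 = -4.8559; s = 28.0000 − 4.8559 = 23.1441
θ = 302.4° falls in segment 4 (270.3° to 325.8°, uniform, h = -11): β = 302.4 − 270.3 = 32.1°, B = 55.5°; Δs = -11·32.1/55.5 = -6.3622; s = 28.0000 − 6.3622 = 21.6378

θ=262.4°: 26.6065
θ=294.8°: 23.1441
θ=302.4°: 21.6378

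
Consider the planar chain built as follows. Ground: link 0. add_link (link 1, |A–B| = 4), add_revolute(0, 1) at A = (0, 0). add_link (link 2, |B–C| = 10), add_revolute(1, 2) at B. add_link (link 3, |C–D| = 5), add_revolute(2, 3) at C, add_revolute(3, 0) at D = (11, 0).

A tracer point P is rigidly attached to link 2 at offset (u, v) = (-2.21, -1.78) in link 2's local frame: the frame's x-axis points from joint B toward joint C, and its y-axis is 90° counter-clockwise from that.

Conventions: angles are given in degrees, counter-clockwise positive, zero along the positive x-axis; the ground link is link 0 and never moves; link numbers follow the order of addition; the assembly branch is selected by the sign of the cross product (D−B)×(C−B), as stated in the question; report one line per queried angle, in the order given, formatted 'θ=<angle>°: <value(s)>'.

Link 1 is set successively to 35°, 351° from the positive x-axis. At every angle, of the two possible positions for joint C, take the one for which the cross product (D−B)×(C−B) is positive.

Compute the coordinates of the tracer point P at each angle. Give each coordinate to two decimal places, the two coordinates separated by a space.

A=(0,0), D=(11.00,0)
θ=35°: B = A + 4.00·(cos35°, sin35°) = (3.2766, 2.2943)
θ=35°: |BD| = 8.0570
θ=35°: circle(B,10.00) ∩ circle(D,5.00): a=8.6828, h=4.9607
θ=35°:   candidates: C₊=(13.0126,4.5771) cross=39.968; C₋=(10.1874,-4.9335) cross=-39.968
θ=35°:   branch + wants cross > 0 → take C=(13.0126,4.5771) (cross=39.968)
θ=35°: ex = (C−B)/|BC| = (0.9736,0.2283); ey = (-0.2283,0.9736)
θ=35°: P = B + -2.21·ex + -1.78·ey = (1.5313,0.0568)
θ=351°: B = A + 4.00·(cos351°, sin351°) = (3.9508, -0.6257)
θ=351°: |BD| = 7.0770
θ=351°: circle(B,10.00) ∩ circle(D,5.00): a=8.8374, h=4.6798
θ=351°:   candidates: C₊=(12.3397,4.8172) cross=33.119; C₋=(13.1673,-4.5059) cross=-33.119
θ=351°:   branch + wants cross > 0 → take C=(12.3397,4.8172) (cross=33.119)
θ=351°: ex = (C−B)/|BC| = (0.8389,0.5443); ey = (-0.5443,0.8389)
θ=351°: P = B + -2.21·ex + -1.78·ey = (3.0656,-3.3219)

θ=35°: 1.53 0.06
θ=351°: 3.07 -3.32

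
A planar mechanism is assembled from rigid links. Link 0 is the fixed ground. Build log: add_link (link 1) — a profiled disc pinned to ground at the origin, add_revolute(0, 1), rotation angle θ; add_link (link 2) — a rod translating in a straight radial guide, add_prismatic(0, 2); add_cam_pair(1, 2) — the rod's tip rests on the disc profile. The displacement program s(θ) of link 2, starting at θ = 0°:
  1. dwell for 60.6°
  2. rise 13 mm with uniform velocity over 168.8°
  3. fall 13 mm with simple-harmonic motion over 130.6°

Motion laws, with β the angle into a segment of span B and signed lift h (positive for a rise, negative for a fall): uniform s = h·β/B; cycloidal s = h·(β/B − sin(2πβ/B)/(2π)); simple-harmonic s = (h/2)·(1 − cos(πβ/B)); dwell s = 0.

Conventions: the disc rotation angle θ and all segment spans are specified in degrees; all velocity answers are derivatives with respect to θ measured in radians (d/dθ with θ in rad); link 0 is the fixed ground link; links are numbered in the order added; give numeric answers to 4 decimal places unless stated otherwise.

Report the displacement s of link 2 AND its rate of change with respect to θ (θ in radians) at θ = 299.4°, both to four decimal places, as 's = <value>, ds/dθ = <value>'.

seg 1 [0°–60.6°] dwell: s stays 0.0000
seg 2 [60.6°–229.4°] uniform, h=13: full span → s += 13 → s = 13.0000
seg 3 [229.4°–360°] simple-harmonic, h=-13: θ=299.4° here. β=70, B=130.6. -13/2·(1 − cos(π·0.5360)) = -7.2333 → s = 5.7667
velocity in seg [229.4°–360°] (simple-harmonic), θ in radians: β = 70° = 1.2217 rad, B = 130.6° = 2.2794 rad; ds/dθ = (πh/(2B)) sin(πβ/B) = (π·(-13)/(2·2.2794)) sin(π·0.5360) = -8.901457 mm/rad

s = 5.7667, ds/dθ = -8.9015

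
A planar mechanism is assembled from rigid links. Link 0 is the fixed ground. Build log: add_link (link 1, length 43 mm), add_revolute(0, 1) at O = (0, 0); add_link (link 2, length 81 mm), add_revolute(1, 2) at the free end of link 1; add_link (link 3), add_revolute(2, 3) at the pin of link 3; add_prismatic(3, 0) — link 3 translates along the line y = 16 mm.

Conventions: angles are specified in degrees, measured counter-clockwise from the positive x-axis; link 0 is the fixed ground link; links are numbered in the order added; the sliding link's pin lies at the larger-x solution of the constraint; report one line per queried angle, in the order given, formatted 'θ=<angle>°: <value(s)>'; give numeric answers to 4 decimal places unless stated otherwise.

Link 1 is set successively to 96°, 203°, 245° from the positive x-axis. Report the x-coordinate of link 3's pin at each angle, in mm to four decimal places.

geometry: r = 43 mm, L = 81 mm, e = 16 mm
θ=96°: crank pin P = (r cos θ, r sin θ) = (-4.494724, 42.764442)
θ=96°: h = r sin θ − e = 42.764442 − 16 = 26.764442
θ=96°: x = r cos θ + √(L² − h²) = -4.494724 + 76.450407 = 71.955683
θ=203°: crank pin P = (r cos θ, r sin θ) = (-39.581709, -16.801439)
θ=203°: h = r sin θ − e = -16.801439 − 16 = -32.801439
θ=203°: x = r cos θ + √(L² − h²) = -39.581709 + 74.061229 = 34.479520
θ=245°: crank pin P = (r cos θ, r sin θ) = (-18.172585, -38.971235)
θ=245°: h = r sin θ − e = -38.971235 − 16 = -54.971235
θ=245°: x = r cos θ + √(L² − h²) = -18.172585 + 59.490868 = 41.318282

θ=96°: 71.9557
θ=203°: 34.4795
θ=245°: 41.3183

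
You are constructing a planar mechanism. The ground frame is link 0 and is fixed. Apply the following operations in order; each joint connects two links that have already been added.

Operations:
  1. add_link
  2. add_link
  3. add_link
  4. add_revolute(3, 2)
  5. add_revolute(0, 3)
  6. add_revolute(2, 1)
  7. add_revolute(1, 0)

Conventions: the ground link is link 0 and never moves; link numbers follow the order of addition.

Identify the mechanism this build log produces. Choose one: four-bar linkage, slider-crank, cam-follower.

links: 4 (incl. ground); joints: 4 revolute, 0 prismatic, 0 higher (cam) pair, forming one closed loop
4 links in a single 4R loop → four-bar linkage

four-bar linkage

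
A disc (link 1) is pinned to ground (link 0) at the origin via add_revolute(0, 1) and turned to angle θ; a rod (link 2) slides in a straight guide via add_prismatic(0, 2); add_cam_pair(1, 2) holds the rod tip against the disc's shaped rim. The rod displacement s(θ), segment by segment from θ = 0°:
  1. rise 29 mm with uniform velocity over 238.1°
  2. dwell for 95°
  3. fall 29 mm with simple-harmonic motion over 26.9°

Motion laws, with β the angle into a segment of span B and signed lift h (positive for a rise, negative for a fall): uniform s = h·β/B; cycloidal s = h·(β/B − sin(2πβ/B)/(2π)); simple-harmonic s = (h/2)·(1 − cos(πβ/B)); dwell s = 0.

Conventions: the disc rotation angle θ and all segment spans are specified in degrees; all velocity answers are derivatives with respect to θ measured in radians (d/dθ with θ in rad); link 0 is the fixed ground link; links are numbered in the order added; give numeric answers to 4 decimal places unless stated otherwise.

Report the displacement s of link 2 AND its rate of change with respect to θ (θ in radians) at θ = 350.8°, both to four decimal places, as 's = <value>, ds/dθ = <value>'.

segment 1 (0° to 238.1°, uniform, h = 29) is passed completely: s = 0.0000 + (29) = 29.0000
segment 2 (238.1° to 333.1°, dwell): s unchanged at 29.0000
θ = 350.8° falls in segment 3 (333.1° to 360°, simple-harmonic, h = -29): β = 350.8 − 333.1 = 17.7°, B = 26.9°; Δs = -29/2·(1 − cos(π·0.6580)) = -21.4052; s = 29.0000 − 21.4052 = 7.5948
velocity in seg [333.1°–360°] (simple-harmonic), θ in radians: β = 17.7° = 0.3089 rad, B = 26.9° = 0.4695 rad; ds/dθ = (πh/(2B)) sin(πβ/B) = (π·(-29)/(2·0.4695)) sin(π·0.6580) = -85.317643 mm/rad

s = 7.5948, ds/dθ = -85.3176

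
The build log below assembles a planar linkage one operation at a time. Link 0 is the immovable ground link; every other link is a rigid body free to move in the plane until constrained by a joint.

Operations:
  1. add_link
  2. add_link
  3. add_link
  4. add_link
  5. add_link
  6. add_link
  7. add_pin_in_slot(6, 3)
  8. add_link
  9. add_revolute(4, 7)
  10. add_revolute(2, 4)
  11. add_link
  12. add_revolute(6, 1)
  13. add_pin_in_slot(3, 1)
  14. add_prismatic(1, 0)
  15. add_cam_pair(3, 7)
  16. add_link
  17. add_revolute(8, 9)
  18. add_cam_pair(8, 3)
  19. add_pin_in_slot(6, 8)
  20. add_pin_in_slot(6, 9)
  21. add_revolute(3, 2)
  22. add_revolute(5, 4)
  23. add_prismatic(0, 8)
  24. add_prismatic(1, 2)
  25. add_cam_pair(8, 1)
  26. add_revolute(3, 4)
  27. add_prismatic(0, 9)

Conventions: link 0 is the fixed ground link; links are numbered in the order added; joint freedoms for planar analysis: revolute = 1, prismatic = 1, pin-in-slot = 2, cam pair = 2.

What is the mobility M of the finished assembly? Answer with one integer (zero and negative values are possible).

(L,J1,J2)=(1,0,0); link0 fixed
link1: (2,0,0)
link2: (3,0,0)
link3: (4,0,0)
link4: (5,0,0)
link5: (6,0,0)
link6: (7,0,0)
PS 6-3 [J2]: (7,0,1)
link7: (8,0,1)
R 4-7 [J1]: (8,1,1)
R 2-4 [J1]: (8,2,1)
link8: (9,2,1)
R 6-1 [J1]: (9,3,1)
PS 3-1 [J2]: (9,3,2)
P 1-0 [J1]: (9,4,2)
C 3-7 [J2]: (9,4,3)
link9: (10,4,3)
R 8-9 [J1]: (10,5,3)
C 8-3 [J2]: (10,5,4)
PS 6-8 [J2]: (10,5,5)
PS 6-9 [J2]: (10,5,6)
R 3-2 [J1]: (10,6,6)
R 5-4 [J1]: (10,7,6)
P 0-8 [J1]: (10,8,6)
P 1-2 [J1]: (10,9,6)
C 8-1 [J2]: (10,9,7)
R 3-4 [J1]: (10,10,7)
P 0-9 [J1]: (10,11,7)
Grübler: 3·9 − 2·11 − 7 = -2

M = -2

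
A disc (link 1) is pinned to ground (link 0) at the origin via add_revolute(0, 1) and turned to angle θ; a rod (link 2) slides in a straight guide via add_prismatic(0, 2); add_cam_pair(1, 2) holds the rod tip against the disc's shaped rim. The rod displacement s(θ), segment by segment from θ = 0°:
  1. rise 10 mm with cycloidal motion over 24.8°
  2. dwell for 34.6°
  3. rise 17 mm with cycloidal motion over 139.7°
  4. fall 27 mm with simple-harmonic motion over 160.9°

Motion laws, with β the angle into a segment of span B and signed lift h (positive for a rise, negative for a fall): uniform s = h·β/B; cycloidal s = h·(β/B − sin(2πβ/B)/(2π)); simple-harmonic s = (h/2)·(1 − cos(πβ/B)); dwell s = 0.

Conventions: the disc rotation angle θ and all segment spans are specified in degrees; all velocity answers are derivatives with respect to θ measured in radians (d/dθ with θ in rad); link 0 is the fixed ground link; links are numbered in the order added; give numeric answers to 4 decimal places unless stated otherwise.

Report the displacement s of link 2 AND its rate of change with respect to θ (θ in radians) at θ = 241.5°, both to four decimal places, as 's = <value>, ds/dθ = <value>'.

segment 1 (0° to 24.8°, cycloidal, h = 10) is passed completely: s = 0.0000 + (10) = 10.0000
segment 2 (24.8° to 59.4°, dwell): s unchanged at 10.0000
segment 3 (59.4° to 199.1°, cycloidal, h = 17) is passed completely: s = 10.0000 + (17) = 27.0000
θ = 241.5° falls in segment 4 (199.1° to 360°, simple-harmonic, h = -27): β = 241.5 − 199.1 = 42.4°, B = 160.9°; Δs = -27/2·(1 − cos(π·0.2635)) = -4.3679; s = 27.0000 − 4.3679 = 22.6321
velocity in seg [199.1°–360°] (simple-harmonic), θ in radians: β = 42.4° = 0.7400 rad, B = 160.9° = 2.8082 rad; ds/dθ = (πh/(2B)) sin(πβ/B) = (π·(-27)/(2·2.8082)) sin(π·0.2635) = -11.122861 mm/rad

s = 22.6321, ds/dθ = -11.1229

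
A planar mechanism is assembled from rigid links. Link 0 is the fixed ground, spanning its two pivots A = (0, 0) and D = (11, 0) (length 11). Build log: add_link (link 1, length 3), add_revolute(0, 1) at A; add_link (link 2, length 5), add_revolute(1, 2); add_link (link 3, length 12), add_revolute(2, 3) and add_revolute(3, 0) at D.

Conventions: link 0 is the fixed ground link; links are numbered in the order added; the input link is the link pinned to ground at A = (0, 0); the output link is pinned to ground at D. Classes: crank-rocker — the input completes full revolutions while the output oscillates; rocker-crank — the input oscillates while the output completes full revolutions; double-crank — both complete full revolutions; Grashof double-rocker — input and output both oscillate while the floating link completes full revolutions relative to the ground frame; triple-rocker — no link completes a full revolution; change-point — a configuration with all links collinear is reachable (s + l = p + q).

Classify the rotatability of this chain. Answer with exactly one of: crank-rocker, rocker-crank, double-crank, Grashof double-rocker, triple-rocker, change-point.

lengths: ground=11, input=3, coupler=5, output=12
sorted: s=3 (shortest), l=12 (longest), p+q=16
s + l = 15 vs p + q = 16
s + l < p + q (Grashof) with shortest = input link → crank-rocker

crank-rocker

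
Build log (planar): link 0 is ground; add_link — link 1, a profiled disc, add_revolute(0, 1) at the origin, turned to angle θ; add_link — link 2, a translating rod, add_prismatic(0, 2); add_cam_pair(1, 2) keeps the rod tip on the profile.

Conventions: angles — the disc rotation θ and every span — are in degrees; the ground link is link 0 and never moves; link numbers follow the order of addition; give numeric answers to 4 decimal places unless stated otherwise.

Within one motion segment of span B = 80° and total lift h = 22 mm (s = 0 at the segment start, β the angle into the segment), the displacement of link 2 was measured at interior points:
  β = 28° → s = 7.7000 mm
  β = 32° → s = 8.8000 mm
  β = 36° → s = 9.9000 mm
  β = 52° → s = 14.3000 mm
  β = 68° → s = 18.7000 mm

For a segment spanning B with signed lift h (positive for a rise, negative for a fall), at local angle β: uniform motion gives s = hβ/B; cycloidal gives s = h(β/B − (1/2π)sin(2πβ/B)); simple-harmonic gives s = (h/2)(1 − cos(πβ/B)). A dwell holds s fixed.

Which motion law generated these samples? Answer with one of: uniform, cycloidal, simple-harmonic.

candidates at β/B = r: uniform s = h·r (linear in β); cycloidal s = h·(r − sin(2πr)/(2π)); simple-harmonic s = (h/2)(1 − cos(πr))
β=28°: printed 7.7000 | uniform 7.7000, cycloidal 4.8673, simple-harmonic 6.0061
β=32°: printed 8.8000 | uniform 8.8000, cycloidal 6.7419, simple-harmonic 7.6008
β=36°: printed 9.9000 | uniform 9.9000, cycloidal 8.8180, simple-harmonic 9.2792
β=52°: printed 14.3000 | uniform 14.3000, cycloidal 17.1327, simple-harmonic 15.9939
β=68°: printed 18.7000 | uniform 18.7000, cycloidal 21.5327, simple-harmonic 20.8011
only one law matches every sample → uniform

uniform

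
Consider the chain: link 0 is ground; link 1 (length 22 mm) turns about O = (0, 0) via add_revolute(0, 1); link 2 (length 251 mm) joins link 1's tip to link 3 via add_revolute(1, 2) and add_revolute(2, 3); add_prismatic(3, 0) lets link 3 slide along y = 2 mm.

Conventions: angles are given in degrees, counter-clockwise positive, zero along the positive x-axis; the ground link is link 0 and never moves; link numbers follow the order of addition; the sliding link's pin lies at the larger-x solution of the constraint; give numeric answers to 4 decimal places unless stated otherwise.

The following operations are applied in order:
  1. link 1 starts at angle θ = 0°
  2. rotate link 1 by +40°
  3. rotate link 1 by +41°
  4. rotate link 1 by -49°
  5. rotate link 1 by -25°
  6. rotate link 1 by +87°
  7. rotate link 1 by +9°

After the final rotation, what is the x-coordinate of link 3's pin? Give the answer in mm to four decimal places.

geometry: r = 22 mm, L = 251 mm, e = 2 mm; θ starts at 0°
rotate link 1 by +40°: θ ← 0° +40° = 40°
rotate link 1 by +41°: θ ← 40° +41° = 81°
rotate link 1 by -49°: θ ← 81° -49° = 32°
rotate link 1 by -25°: θ ← 32° -25° = 7°
rotate link 1 by +87°: θ ← 7° +87° = 94°
rotate link 1 by +9°: θ ← 94° +9° = 103°
crank pin P = (r cos θ, r sin θ) = (-4.948923, 21.436141)
h = r sin θ − e = 21.436141 − 2 = 19.436141
x = r cos θ + √(L² − h²) = -4.948923 + 250.246351 = 245.297428

245.2974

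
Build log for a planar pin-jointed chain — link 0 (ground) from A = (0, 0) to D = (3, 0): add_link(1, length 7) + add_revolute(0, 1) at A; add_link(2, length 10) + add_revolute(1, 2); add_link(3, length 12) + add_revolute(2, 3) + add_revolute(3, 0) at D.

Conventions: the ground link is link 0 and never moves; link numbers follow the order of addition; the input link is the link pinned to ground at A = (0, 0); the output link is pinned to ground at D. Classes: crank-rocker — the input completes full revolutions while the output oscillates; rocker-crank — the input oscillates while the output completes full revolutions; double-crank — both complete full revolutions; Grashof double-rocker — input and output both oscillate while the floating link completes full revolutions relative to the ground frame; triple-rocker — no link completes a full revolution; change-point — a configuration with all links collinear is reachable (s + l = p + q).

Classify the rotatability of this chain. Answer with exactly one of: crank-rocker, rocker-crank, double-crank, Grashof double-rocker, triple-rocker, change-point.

lengths: ground=3, input=7, coupler=10, output=12
sorted: s=3 (shortest), l=12 (longest), p+q=17
s + l = 15 vs p + q = 17
s + l < p + q (Grashof) with shortest = ground link → double-crank

double-crank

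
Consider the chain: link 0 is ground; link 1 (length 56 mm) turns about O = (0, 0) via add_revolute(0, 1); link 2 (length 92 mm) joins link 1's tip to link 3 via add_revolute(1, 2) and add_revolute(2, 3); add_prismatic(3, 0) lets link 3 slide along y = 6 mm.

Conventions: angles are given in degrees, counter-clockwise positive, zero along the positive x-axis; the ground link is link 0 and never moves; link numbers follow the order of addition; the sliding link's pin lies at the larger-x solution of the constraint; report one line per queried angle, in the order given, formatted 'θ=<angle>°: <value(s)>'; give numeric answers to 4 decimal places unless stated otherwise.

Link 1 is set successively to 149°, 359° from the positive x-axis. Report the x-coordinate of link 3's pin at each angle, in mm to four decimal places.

geometry: r = 56 mm, L = 92 mm, e = 6 mm
θ=149°: crank pin P = (r cos θ, r sin θ) = (-48.001369, 28.842132)
θ=149°: h = r sin θ − e = 28.842132 − 6 = 22.842132
θ=149°: x = r cos θ + √(L² − h²) = -48.001369 + 89.119229 = 41.117860
θ=359°: crank pin P = (r cos θ, r sin θ) = (55.991471, -0.977335)
θ=359°: h = r sin θ − e = -0.977335 − 6 = -6.977335
θ=359°: x = r cos θ + √(L² − h²) = 55.991471 + 91.735036 = 147.726507

θ=149°: 41.1179
θ=359°: 147.7265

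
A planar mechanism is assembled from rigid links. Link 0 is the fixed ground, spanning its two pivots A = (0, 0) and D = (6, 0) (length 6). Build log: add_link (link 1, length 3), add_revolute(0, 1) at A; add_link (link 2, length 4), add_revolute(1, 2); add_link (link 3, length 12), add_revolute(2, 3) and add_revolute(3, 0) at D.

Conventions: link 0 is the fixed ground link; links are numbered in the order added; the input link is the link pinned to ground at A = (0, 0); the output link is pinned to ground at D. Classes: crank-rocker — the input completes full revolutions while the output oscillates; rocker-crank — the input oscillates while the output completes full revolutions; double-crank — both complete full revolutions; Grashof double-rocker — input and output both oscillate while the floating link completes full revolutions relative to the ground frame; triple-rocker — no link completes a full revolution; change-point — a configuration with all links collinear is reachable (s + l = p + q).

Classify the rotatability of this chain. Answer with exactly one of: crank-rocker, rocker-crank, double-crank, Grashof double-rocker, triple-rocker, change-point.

lengths: ground=6, input=3, coupler=4, output=12
sorted: s=3 (shortest), l=12 (longest), p+q=10
s + l = 15 vs p + q = 10
s + l > p + q → non-Grashof → no link fully rotates → triple-rocker

triple-rocker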